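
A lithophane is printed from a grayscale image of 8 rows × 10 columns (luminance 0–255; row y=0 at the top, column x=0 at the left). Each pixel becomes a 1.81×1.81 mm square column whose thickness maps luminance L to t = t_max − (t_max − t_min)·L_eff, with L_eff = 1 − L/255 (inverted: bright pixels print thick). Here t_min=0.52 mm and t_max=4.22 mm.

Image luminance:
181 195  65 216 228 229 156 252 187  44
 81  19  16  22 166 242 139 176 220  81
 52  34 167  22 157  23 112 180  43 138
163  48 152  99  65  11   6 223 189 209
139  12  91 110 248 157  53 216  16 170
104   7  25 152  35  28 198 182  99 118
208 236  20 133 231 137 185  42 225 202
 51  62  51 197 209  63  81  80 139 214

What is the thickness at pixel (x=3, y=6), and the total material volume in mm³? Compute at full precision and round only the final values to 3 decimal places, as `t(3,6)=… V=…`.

t(3,6)=2.450 V=608.504

span = t_max - t_min = 4.22 - 0.52 = 3.700
L(3,6) = 133, L_eff = 1 - 133/255 = 0.478431 (inverted)
t(3,6) = 4.22 - 3.700·0.478431 = 2.450
Σt over all 8·10 pixels = 236819/1275 ≈ 185.7403922
V = pitch²·Σt = 1.81²·236819/1275 = 608.504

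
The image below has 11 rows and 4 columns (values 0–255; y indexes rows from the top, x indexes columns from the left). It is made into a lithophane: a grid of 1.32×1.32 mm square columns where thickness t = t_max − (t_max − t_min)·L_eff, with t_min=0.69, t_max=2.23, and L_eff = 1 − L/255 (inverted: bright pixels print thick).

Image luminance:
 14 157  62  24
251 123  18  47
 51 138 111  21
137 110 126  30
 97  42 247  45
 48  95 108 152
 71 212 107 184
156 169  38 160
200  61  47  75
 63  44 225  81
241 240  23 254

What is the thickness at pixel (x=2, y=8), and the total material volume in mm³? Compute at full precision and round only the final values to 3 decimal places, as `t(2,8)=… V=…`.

span = t_max - t_min = 2.23 - 0.69 = 1.540
L(2,8) = 47, L_eff = 1 - 47/255 = 0.815686 (inverted)
t(2,8) = 2.23 - 1.540·0.815686 = 0.974
Σt over all 11·4 pixels = 10197/170 ≈ 59.9823529
V = pitch²·Σt = 1.32²·10197/170 = 104.513

t(2,8)=0.974 V=104.513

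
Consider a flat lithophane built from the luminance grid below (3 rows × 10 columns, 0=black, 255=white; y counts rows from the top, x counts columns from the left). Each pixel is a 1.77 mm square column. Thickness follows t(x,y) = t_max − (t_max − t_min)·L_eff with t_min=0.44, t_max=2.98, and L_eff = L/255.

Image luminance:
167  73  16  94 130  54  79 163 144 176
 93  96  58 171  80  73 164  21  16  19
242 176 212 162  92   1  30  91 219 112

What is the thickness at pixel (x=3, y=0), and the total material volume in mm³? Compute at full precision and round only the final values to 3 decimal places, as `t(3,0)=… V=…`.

span = t_max - t_min = 2.98 - 0.44 = 2.540
L(3,0) = 94, L_eff = 94/255 = 0.368627
t(3,0) = 2.98 - 2.540·0.368627 = 2.044
Σt over all 3·10 pixels = 365201/6375 ≈ 57.2864314
V = pitch²·Σt = 1.77²·365201/6375 = 179.473

t(3,0)=2.044 V=179.473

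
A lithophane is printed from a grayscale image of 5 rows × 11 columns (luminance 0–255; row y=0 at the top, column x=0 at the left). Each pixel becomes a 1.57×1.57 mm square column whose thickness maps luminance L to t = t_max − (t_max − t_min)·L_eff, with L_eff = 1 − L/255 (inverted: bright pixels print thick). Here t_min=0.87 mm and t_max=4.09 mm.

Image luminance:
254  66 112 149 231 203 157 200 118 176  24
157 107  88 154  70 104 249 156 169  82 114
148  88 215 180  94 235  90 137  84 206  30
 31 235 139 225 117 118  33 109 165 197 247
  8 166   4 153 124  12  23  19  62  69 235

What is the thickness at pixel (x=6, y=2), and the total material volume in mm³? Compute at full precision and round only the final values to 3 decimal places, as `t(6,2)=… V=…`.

t(6,2)=2.006 V=340.119

span = t_max - t_min = 4.09 - 0.87 = 3.220
L(6,2) = 90, L_eff = 1 - 90/255 = 0.647059 (inverted)
t(6,2) = 4.09 - 3.220·0.647059 = 2.006
Σt over all 5·11 pixels = 3518611/25500 ≈ 137.9847451
V = pitch²·Σt = 1.57²·3518611/25500 = 340.119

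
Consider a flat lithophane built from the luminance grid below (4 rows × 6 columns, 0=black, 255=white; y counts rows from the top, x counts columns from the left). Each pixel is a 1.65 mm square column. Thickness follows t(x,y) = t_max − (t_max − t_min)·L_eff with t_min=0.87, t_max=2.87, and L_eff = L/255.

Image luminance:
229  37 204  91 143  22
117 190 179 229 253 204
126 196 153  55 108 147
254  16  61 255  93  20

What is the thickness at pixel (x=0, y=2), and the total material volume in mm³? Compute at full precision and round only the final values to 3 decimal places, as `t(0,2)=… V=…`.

span = t_max - t_min = 2.87 - 0.87 = 2.000
L(0,2) = 126, L_eff = 126/255 = 0.494118
t(0,2) = 2.87 - 2.000·0.494118 = 1.882
Σt over all 4·6 pixels = 54002/1275 ≈ 42.3545098
V = pitch²·Σt = 1.65²·54002/1275 = 115.310

t(0,2)=1.882 V=115.310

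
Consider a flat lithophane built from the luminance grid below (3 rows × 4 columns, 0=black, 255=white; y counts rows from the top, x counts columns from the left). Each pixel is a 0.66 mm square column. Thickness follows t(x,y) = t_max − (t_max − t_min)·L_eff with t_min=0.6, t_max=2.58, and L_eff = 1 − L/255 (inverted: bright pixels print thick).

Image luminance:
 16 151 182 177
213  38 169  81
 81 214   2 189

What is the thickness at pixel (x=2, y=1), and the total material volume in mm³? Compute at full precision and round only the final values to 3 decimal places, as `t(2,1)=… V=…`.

span = t_max - t_min = 2.58 - 0.6 = 1.980
L(2,1) = 169, L_eff = 1 - 169/255 = 0.337255 (inverted)
t(2,1) = 2.58 - 1.980·0.337255 = 1.912
Σt over all 3·4 pixels = 18.948
V = pitch²·Σt = 0.66²·18.948 = 8.254

t(2,1)=1.912 V=8.254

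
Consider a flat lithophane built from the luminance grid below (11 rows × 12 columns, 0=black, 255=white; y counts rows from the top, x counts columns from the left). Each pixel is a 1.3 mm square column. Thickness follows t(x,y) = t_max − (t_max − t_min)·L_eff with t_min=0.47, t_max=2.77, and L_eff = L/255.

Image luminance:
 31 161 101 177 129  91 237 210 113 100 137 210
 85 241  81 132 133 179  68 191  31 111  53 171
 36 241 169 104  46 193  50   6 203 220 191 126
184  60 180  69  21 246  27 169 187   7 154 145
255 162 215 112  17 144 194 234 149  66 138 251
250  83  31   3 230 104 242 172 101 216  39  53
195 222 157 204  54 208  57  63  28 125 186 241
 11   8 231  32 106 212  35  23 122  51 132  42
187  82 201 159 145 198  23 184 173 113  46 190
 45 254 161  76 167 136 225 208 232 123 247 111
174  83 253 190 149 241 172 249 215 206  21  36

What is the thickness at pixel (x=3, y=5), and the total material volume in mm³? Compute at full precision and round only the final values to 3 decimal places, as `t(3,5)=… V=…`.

t(3,5)=2.743 V=342.214

span = t_max - t_min = 2.77 - 0.47 = 2.300
L(3,5) = 3, L_eff = 3/255 = 0.011765
t(3,5) = 2.77 - 2.300·0.011765 = 2.743
Σt over all 11·12 pixels = 15187/75 ≈ 202.4933333
V = pitch²·Σt = 1.3²·15187/75 = 342.214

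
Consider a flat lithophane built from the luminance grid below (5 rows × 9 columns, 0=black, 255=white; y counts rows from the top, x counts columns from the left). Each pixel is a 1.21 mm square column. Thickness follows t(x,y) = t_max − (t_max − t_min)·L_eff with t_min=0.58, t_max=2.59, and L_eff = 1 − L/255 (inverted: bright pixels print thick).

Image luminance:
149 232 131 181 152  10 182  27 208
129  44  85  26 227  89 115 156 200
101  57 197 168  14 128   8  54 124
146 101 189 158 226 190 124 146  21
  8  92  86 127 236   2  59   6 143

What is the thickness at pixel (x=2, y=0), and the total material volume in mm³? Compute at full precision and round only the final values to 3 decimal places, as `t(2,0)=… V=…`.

span = t_max - t_min = 2.59 - 0.58 = 2.010
L(2,0) = 131, L_eff = 1 - 131/255 = 0.486275 (inverted)
t(2,0) = 2.59 - 2.010·0.486275 = 1.613
Σt over all 5·9 pixels = 143467/2125 ≈ 67.5138824
V = pitch²·Σt = 1.21²·143467/2125 = 98.847

t(2,0)=1.613 V=98.847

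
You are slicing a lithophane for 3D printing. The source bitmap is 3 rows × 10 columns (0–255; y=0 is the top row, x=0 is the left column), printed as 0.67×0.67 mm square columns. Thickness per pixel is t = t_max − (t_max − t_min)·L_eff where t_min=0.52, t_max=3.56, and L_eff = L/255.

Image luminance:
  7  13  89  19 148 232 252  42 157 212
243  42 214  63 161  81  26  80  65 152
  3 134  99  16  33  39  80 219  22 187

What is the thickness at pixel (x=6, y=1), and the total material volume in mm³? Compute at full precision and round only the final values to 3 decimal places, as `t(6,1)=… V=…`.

t(6,1)=3.250 V=31.192

span = t_max - t_min = 3.56 - 0.52 = 3.040
L(6,1) = 26, L_eff = 26/255 = 0.101961
t(6,1) = 3.56 - 3.040·0.101961 = 3.250
Σt over all 3·10 pixels = 88594/1275 ≈ 69.4854902
V = pitch²·Σt = 0.67²·88594/1275 = 31.192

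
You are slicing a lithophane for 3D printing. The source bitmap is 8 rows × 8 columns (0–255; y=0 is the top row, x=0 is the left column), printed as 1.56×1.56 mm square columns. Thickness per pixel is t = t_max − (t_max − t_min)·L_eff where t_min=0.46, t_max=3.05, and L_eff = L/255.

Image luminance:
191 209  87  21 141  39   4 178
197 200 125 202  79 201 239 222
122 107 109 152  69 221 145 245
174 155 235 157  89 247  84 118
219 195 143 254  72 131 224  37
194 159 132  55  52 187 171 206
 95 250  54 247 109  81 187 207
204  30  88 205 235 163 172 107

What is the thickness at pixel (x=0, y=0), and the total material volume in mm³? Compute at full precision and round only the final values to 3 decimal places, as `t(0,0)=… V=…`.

span = t_max - t_min = 3.05 - 0.46 = 2.590
L(0,0) = 191, L_eff = 191/255 = 0.749020
t(0,0) = 3.05 - 2.590·0.749020 = 1.110
Σt over all 8·8 pixels = 2483689/25500 ≈ 97.3995686
V = pitch²·Σt = 1.56²·2483689/25500 = 237.032

t(0,0)=1.110 V=237.032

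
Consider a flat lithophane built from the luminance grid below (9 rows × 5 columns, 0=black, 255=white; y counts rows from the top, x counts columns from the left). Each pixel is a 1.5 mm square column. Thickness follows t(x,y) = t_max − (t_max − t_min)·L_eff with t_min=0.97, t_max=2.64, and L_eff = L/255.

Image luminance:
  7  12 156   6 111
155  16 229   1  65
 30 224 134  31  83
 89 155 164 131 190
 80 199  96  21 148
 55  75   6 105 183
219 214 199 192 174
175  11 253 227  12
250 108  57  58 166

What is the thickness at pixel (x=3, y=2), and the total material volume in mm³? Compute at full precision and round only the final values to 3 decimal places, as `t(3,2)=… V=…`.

span = t_max - t_min = 2.64 - 0.97 = 1.670
L(3,2) = 31, L_eff = 31/255 = 0.121569
t(3,2) = 2.64 - 1.670·0.121569 = 2.437
Σt over all 9·5 pixels = 537244/6375 ≈ 84.2735686
V = pitch²·Σt = 1.5²·537244/6375 = 189.616

t(3,2)=2.437 V=189.616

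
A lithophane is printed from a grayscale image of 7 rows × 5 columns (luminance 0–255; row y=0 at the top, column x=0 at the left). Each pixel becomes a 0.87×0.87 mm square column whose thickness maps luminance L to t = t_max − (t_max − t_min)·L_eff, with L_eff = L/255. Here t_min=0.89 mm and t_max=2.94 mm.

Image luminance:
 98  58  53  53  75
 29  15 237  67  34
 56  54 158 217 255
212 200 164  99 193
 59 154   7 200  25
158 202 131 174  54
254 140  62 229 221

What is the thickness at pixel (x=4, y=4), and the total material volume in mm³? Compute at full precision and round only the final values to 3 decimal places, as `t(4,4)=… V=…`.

t(4,4)=2.739 V=51.130

span = t_max - t_min = 2.94 - 0.89 = 2.050
L(4,4) = 25, L_eff = 25/255 = 0.098039
t(4,4) = 2.94 - 2.050·0.098039 = 2.739
Σt over all 7·5 pixels = 344513/5100 ≈ 67.5515686
V = pitch²·Σt = 0.87²·344513/5100 = 51.130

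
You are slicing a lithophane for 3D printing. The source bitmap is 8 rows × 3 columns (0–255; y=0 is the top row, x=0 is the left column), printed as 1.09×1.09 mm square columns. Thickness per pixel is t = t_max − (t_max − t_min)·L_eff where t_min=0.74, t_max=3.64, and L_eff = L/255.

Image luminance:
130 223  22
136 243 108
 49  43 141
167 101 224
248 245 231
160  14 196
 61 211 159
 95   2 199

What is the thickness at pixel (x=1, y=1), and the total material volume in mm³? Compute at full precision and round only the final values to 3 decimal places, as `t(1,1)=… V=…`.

span = t_max - t_min = 3.64 - 0.74 = 2.900
L(1,1) = 243, L_eff = 243/255 = 0.952941
t(1,1) = 3.64 - 2.900·0.952941 = 0.876
Σt over all 8·3 pixels = 20656/425 ≈ 48.6023529
V = pitch²·Σt = 1.09²·20656/425 = 57.744

t(1,1)=0.876 V=57.744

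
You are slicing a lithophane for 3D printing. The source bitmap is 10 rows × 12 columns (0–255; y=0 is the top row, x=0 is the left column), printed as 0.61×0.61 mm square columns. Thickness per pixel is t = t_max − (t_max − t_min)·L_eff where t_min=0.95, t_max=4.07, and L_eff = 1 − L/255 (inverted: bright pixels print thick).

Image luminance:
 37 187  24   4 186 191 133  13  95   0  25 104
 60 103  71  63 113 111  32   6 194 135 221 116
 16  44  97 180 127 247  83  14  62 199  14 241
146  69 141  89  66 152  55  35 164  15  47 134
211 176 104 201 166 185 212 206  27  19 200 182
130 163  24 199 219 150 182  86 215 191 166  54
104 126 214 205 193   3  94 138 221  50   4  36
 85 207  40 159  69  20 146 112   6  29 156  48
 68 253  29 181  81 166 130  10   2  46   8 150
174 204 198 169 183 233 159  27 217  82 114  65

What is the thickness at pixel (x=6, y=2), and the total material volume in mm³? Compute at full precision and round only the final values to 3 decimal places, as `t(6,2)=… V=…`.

span = t_max - t_min = 4.07 - 0.95 = 3.120
L(6,2) = 83, L_eff = 1 - 83/255 = 0.674510 (inverted)
t(6,2) = 4.07 - 3.120·0.674510 = 1.966
Σt over all 10·12 pixels = 599568/2125 ≈ 282.1496471
V = pitch²·Σt = 0.61²·599568/2125 = 104.988

t(6,2)=1.966 V=104.988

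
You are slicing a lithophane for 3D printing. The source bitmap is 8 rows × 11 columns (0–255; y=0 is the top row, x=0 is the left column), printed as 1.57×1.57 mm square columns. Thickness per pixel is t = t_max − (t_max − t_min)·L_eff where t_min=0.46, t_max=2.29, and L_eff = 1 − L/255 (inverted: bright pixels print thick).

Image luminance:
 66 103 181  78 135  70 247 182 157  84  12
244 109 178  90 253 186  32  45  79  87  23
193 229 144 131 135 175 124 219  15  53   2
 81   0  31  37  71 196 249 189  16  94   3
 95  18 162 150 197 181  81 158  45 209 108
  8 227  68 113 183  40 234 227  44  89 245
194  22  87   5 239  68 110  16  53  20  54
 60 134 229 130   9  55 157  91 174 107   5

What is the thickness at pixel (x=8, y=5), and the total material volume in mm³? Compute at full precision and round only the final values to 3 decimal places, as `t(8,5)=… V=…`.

t(8,5)=0.776 V=275.416

span = t_max - t_min = 2.29 - 0.46 = 1.830
L(8,5) = 44, L_eff = 1 - 44/255 = 0.827451 (inverted)
t(8,5) = 2.29 - 1.830·0.827451 = 0.776
Σt over all 8·11 pixels = 949749/8500 ≈ 111.7351765
V = pitch²·Σt = 1.57²·949749/8500 = 275.416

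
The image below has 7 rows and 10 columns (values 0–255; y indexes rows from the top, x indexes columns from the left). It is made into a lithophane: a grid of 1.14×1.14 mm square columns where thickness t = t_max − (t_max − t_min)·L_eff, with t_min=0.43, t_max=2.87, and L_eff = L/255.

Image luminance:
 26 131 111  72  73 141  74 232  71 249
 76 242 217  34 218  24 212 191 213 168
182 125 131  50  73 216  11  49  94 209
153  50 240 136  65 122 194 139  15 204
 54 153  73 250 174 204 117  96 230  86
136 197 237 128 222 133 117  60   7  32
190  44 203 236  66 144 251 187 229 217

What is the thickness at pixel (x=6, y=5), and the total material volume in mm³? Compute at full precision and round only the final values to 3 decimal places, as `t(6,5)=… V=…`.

t(6,5)=1.750 V=140.392

span = t_max - t_min = 2.87 - 0.43 = 2.440
L(6,5) = 117, L_eff = 117/255 = 0.458824
t(6,5) = 2.87 - 2.440·0.458824 = 1.750
Σt over all 7·10 pixels = 1377343/12750 ≈ 108.0269020
V = pitch²·Σt = 1.14²·1377343/12750 = 140.392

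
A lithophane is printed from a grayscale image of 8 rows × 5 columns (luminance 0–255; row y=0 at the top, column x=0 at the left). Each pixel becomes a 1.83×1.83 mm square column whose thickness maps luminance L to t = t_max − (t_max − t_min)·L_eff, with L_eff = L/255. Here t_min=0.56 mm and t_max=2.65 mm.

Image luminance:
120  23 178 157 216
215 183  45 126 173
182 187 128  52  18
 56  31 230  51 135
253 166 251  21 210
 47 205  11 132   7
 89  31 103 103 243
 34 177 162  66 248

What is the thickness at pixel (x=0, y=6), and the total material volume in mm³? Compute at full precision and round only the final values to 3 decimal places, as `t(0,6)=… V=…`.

t(0,6)=1.921 V=215.960

span = t_max - t_min = 2.65 - 0.56 = 2.090
L(0,6) = 89, L_eff = 89/255 = 0.349020
t(0,6) = 2.65 - 2.090·0.349020 = 1.921
Σt over all 8·5 pixels = 328883/5100 ≈ 64.4868627
V = pitch²·Σt = 1.83²·328883/5100 = 215.960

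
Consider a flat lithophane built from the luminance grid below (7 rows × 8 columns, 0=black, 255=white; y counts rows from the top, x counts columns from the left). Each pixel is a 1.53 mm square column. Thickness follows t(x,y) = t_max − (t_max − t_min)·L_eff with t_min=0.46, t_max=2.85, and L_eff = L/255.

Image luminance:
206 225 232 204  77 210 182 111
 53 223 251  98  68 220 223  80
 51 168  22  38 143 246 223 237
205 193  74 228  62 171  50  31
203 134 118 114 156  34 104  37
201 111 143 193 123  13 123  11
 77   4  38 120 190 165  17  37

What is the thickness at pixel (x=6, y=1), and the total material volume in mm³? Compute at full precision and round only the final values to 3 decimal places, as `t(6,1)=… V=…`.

span = t_max - t_min = 2.85 - 0.46 = 2.390
L(6,1) = 223, L_eff = 223/255 = 0.874510
t(6,1) = 2.85 - 2.390·0.874510 = 0.760
Σt over all 7·8 pixels = 2332031/25500 ≈ 91.4521961
V = pitch²·Σt = 1.53²·2332031/25500 = 214.080

t(6,1)=0.760 V=214.080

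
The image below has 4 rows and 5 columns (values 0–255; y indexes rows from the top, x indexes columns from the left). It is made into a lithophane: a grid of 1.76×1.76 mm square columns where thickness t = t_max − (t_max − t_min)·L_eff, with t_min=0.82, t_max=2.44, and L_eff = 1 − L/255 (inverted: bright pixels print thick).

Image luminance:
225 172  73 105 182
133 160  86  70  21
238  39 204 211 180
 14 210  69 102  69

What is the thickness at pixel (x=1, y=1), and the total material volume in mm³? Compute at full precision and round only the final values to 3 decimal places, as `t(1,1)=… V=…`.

t(1,1)=1.836 V=101.238

span = t_max - t_min = 2.44 - 0.82 = 1.620
L(1,1) = 160, L_eff = 1 - 160/255 = 0.372549 (inverted)
t(1,1) = 2.44 - 1.620·0.372549 = 1.836
Σt over all 4·5 pixels = 138901/4250 ≈ 32.6825882
V = pitch²·Σt = 1.76²·138901/4250 = 101.238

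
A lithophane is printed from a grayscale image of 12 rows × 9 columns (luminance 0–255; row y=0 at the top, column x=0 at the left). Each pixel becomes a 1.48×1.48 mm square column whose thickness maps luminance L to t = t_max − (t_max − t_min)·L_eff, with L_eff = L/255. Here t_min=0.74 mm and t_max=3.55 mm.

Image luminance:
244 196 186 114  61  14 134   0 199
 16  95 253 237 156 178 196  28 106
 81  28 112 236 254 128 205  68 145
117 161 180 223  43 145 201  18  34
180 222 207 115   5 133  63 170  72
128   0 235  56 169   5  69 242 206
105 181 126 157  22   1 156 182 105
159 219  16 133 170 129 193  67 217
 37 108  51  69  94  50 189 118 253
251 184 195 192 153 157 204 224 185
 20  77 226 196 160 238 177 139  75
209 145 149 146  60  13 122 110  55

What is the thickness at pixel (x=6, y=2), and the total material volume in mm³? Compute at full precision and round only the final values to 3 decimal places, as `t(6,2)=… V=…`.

t(6,2)=1.291 V=491.304

span = t_max - t_min = 3.55 - 0.74 = 2.810
L(6,2) = 205, L_eff = 205/255 = 0.803922
t(6,2) = 3.55 - 2.810·0.803922 = 1.291
Σt over all 12·9 pixels = 2859811/12750 ≈ 224.2989020
V = pitch²·Σt = 1.48²·2859811/12750 = 491.304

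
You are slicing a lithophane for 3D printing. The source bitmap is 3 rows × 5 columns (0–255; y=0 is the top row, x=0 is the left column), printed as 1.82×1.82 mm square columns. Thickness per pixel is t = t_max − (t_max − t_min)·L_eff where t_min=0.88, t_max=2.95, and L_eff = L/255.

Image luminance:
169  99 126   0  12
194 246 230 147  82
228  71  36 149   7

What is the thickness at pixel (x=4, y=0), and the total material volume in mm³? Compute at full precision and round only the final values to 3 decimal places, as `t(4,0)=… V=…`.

span = t_max - t_min = 2.95 - 0.88 = 2.070
L(4,0) = 12, L_eff = 12/255 = 0.047059
t(4,0) = 2.95 - 2.070·0.047059 = 2.853
Σt over all 3·5 pixels = 252201/8500 ≈ 29.6707059
V = pitch²·Σt = 1.82²·252201/8500 = 98.281

t(4,0)=2.853 V=98.281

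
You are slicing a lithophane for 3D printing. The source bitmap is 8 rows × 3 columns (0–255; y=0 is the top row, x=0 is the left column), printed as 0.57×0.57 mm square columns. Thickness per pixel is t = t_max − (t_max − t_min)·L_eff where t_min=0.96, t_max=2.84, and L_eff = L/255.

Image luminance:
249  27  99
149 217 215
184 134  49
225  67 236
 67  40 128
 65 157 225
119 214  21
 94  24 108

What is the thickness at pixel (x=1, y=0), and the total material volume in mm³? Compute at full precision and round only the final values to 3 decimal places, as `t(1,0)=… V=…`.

span = t_max - t_min = 2.84 - 0.96 = 1.880
L(1,0) = 27, L_eff = 27/255 = 0.105882
t(1,0) = 2.84 - 1.880·0.105882 = 2.641
Σt over all 8·3 pixels = 288209/6375 ≈ 45.2092549
V = pitch²·Σt = 0.57²·288209/6375 = 14.688

t(1,0)=2.641 V=14.688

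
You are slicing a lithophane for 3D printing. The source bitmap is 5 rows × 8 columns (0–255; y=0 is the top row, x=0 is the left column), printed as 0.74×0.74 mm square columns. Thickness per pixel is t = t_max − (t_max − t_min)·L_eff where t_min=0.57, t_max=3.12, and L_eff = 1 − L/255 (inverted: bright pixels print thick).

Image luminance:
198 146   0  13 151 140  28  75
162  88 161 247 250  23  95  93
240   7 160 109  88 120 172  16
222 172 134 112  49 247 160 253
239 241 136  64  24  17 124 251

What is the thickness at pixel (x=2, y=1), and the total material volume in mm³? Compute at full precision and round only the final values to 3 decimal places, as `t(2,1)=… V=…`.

t(2,1)=2.180 V=41.108

span = t_max - t_min = 3.12 - 0.57 = 2.550
L(2,1) = 161, L_eff = 1 - 161/255 = 0.368627 (inverted)
t(2,1) = 3.12 - 2.550·0.368627 = 2.180
Σt over all 5·8 pixels = 75.07
V = pitch²·Σt = 0.74²·75.07 = 41.108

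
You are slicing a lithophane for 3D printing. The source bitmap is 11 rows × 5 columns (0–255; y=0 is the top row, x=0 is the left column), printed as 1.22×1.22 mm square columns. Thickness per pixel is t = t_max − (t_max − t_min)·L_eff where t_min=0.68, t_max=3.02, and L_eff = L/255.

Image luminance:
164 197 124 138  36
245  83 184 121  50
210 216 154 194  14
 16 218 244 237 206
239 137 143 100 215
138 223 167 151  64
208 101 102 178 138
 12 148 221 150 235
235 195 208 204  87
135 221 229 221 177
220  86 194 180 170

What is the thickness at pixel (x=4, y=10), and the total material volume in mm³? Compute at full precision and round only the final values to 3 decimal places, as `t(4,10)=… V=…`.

span = t_max - t_min = 3.02 - 0.68 = 2.340
L(4,10) = 170, L_eff = 170/255 = 0.666667
t(4,10) = 3.02 - 2.340·0.666667 = 1.460
Σt over all 11·5 pixels = 179744/2125 ≈ 84.5854118
V = pitch²·Σt = 1.22²·179744/2125 = 125.897

t(4,10)=1.460 V=125.897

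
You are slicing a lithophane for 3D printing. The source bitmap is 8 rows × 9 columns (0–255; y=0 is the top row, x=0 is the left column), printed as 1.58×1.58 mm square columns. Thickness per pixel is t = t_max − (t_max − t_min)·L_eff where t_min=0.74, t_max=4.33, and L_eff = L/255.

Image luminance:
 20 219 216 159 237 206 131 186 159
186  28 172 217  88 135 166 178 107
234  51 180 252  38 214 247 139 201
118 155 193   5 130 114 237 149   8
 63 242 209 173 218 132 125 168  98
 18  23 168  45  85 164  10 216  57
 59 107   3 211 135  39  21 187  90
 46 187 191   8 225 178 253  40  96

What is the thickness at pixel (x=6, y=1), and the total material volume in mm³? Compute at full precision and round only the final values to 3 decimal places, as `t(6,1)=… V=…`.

t(6,1)=1.993 V=435.083

span = t_max - t_min = 4.33 - 0.74 = 3.590
L(6,1) = 166, L_eff = 166/255 = 0.650980
t(6,1) = 4.33 - 3.590·0.650980 = 1.993
Σt over all 8·9 pixels = 296283/1700 ≈ 174.2841176
V = pitch²·Σt = 1.58²·296283/1700 = 435.083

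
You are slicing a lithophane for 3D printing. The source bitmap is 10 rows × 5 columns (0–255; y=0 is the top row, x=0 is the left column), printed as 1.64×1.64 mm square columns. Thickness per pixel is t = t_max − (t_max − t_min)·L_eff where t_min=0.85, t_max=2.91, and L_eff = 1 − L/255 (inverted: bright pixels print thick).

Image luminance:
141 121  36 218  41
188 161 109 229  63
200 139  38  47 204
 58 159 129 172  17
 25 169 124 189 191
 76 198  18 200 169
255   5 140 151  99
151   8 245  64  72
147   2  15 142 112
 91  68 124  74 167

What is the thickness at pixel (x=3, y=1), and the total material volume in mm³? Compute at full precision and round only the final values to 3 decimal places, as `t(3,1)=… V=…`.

span = t_max - t_min = 2.91 - 0.85 = 2.060
L(3,1) = 229, L_eff = 1 - 229/255 = 0.101961 (inverted)
t(3,1) = 2.91 - 2.060·0.101961 = 2.700
Σt over all 10·5 pixels = 192643/2125 ≈ 90.6555294
V = pitch²·Σt = 1.64²·192643/2125 = 243.827

t(3,1)=2.700 V=243.827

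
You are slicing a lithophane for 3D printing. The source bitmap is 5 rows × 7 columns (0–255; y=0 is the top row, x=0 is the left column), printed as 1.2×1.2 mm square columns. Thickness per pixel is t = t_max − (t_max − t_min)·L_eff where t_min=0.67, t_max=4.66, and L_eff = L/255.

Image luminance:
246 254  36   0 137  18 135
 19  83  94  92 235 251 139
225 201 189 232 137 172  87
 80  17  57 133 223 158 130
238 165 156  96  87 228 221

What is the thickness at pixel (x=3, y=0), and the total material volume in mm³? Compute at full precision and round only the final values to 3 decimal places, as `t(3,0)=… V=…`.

t(3,0)=4.660 V=122.859

span = t_max - t_min = 4.66 - 0.67 = 3.990
L(3,0) = 0, L_eff = 0/255 = 0.000000
t(3,0) = 4.66 - 3.990·0.000000 = 4.660
Σt over all 5·7 pixels = 725207/8500 ≈ 85.3184706
V = pitch²·Σt = 1.2²·725207/8500 = 122.859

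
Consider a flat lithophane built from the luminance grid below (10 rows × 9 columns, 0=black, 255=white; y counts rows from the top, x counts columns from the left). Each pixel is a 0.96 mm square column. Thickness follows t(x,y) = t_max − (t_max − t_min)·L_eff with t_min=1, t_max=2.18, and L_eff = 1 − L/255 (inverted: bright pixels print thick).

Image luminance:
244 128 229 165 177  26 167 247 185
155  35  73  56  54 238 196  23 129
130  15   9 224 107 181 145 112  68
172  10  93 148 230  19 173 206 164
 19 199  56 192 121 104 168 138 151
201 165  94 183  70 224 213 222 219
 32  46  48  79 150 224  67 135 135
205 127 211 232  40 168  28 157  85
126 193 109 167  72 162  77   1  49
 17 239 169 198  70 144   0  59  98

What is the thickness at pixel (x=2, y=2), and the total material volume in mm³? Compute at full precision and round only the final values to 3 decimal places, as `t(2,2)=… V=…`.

t(2,2)=1.042 V=132.376

span = t_max - t_min = 2.18 - 1 = 1.180
L(2,2) = 9, L_eff = 1 - 9/255 = 0.964706 (inverted)
t(2,2) = 2.18 - 1.180·0.964706 = 1.042
Σt over all 10·9 pixels = 1831369/12750 ≈ 143.6367843
V = pitch²·Σt = 0.96²·1831369/12750 = 132.376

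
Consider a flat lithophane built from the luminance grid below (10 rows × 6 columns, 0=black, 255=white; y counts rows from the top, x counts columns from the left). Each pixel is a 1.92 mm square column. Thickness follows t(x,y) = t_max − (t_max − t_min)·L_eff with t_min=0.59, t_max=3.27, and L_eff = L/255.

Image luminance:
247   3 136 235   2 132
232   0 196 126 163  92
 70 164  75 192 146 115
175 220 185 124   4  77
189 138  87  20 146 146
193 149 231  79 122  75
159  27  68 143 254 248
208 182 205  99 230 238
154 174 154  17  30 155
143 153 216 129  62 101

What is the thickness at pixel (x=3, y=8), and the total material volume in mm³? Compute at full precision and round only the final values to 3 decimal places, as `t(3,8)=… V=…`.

span = t_max - t_min = 3.27 - 0.59 = 2.680
L(3,8) = 17, L_eff = 17/255 = 0.066667
t(3,8) = 3.27 - 2.680·0.066667 = 3.091
Σt over all 10·6 pixels = 46602/425 ≈ 109.6517647
V = pitch²·Σt = 1.92²·46602/425 = 404.220

t(3,8)=3.091 V=404.220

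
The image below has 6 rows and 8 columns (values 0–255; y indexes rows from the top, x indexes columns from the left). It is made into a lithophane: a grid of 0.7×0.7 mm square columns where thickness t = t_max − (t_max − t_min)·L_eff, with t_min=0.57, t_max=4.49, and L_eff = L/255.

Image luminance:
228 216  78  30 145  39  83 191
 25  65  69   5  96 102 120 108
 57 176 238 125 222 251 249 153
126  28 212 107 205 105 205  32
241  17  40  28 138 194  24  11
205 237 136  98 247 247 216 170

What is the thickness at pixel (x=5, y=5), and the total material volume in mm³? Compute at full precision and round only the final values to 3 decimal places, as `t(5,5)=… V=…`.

t(5,5)=0.693 V=57.848

span = t_max - t_min = 4.49 - 0.57 = 3.920
L(5,5) = 247, L_eff = 247/255 = 0.968627
t(5,5) = 4.49 - 3.920·0.968627 = 0.693
Σt over all 6·8 pixels = 150524/1275 ≈ 118.0580392
V = pitch²·Σt = 0.7²·150524/1275 = 57.848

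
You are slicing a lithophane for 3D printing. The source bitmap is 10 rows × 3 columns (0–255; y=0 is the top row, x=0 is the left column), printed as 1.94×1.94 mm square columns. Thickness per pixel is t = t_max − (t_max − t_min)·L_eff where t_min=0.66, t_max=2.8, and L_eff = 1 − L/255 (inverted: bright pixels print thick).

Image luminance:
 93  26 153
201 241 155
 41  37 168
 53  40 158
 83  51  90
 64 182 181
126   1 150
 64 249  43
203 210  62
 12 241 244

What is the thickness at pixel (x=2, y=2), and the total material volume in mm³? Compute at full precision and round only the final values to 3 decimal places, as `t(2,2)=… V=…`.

span = t_max - t_min = 2.8 - 0.66 = 2.140
L(2,2) = 168, L_eff = 1 - 168/255 = 0.341176 (inverted)
t(2,2) = 2.8 - 2.140·0.341176 = 2.070
Σt over all 10·3 pixels = 320002/6375 ≈ 50.1963922
V = pitch²·Σt = 1.94²·320002/6375 = 188.919

t(2,2)=2.070 V=188.919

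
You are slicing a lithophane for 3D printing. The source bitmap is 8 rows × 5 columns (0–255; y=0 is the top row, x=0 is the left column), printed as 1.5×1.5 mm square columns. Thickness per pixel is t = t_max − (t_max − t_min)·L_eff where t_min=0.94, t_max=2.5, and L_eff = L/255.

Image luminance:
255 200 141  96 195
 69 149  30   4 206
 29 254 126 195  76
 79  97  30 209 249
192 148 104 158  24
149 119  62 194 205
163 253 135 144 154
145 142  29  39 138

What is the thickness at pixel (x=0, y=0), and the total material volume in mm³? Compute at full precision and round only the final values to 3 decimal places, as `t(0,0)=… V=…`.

t(0,0)=0.940 V=150.863

span = t_max - t_min = 2.5 - 0.94 = 1.560
L(0,0) = 255, L_eff = 255/255 = 1.000000
t(0,0) = 2.5 - 1.560·1.000000 = 0.940
Σt over all 8·5 pixels = 142482/2125 ≈ 67.0503529
V = pitch²·Σt = 1.5²·142482/2125 = 150.863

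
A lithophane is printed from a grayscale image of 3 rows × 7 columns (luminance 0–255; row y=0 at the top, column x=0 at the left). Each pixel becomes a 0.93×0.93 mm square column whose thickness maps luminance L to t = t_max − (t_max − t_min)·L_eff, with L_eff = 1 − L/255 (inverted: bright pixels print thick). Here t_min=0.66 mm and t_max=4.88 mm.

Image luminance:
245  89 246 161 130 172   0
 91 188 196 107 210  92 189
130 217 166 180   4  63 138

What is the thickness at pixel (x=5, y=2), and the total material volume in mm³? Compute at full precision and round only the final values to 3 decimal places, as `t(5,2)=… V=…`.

span = t_max - t_min = 4.88 - 0.66 = 4.220
L(5,2) = 63, L_eff = 1 - 63/255 = 0.752941 (inverted)
t(5,2) = 4.88 - 4.220·0.752941 = 1.703
Σt over all 3·7 pixels = 812669/12750 ≈ 63.7387451
V = pitch²·Σt = 0.93²·812669/12750 = 55.128

t(5,2)=1.703 V=55.128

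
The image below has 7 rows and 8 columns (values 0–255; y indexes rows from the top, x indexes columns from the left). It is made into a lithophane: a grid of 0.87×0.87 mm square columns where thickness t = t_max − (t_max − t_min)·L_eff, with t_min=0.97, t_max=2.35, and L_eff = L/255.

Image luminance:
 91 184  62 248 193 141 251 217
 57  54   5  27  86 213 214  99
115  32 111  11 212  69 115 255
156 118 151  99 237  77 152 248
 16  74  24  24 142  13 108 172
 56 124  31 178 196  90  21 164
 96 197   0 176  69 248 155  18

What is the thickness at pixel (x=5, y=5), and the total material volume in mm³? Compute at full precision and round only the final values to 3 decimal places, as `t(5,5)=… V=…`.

span = t_max - t_min = 2.35 - 0.97 = 1.380
L(5,5) = 90, L_eff = 90/255 = 0.352941
t(5,5) = 2.35 - 1.380·0.352941 = 1.863
Σt over all 7·8 pixels = 202692/2125 ≈ 95.3844706
V = pitch²·Σt = 0.87²·202692/2125 = 72.197

t(5,5)=1.863 V=72.197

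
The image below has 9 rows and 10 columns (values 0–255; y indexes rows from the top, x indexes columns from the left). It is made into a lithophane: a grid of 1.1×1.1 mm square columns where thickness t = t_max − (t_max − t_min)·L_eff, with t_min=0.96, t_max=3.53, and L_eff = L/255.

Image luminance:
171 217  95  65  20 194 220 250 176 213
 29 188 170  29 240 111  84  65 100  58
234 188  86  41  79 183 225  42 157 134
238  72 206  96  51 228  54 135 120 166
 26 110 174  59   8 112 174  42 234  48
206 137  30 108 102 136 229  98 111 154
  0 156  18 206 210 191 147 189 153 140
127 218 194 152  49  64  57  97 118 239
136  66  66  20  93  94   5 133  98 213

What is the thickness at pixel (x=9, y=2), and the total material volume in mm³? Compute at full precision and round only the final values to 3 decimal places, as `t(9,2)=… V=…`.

t(9,2)=2.179 V=245.676

span = t_max - t_min = 3.53 - 0.96 = 2.570
L(9,2) = 134, L_eff = 134/255 = 0.525490
t(9,2) = 3.53 - 2.570·0.525490 = 2.179
Σt over all 9·10 pixels = 5177461/25500 ≈ 203.0376863
V = pitch²·Σt = 1.1²·5177461/25500 = 245.676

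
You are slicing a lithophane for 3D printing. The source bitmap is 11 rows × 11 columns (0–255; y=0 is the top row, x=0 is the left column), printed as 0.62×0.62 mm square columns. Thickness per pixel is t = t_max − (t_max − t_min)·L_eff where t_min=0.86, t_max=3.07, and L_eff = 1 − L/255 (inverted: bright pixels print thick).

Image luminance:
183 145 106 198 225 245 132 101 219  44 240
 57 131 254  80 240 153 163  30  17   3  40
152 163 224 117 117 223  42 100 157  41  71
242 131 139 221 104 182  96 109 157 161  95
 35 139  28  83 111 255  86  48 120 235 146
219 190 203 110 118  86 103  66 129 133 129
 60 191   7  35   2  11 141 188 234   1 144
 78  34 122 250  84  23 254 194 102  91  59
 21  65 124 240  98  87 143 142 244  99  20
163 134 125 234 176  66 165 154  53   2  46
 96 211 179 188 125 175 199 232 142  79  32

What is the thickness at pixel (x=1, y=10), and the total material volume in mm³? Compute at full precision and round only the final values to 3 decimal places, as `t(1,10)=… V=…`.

span = t_max - t_min = 3.07 - 0.86 = 2.210
L(1,10) = 211, L_eff = 1 - 211/255 = 0.172549 (inverted)
t(1,10) = 3.07 - 2.210·0.172549 = 2.689
Σt over all 11·11 pixels = 89027/375 ≈ 237.4053333
V = pitch²·Σt = 0.62²·89027/375 = 91.259

t(1,10)=2.689 V=91.259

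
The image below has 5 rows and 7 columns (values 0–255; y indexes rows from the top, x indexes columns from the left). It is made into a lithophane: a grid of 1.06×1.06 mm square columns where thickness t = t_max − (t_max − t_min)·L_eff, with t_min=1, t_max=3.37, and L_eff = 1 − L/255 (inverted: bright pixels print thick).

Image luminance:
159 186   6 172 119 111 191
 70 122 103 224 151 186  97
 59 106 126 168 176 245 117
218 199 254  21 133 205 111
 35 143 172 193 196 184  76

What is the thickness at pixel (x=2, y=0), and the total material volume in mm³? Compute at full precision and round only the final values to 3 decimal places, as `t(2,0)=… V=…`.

span = t_max - t_min = 3.37 - 1 = 2.370
L(2,0) = 6, L_eff = 1 - 6/255 = 0.976471 (inverted)
t(2,0) = 3.37 - 2.370·0.976471 = 1.056
Σt over all 5·7 pixels = 347593/4250 ≈ 81.7865882
V = pitch²·Σt = 1.06²·347593/4250 = 91.895

t(2,0)=1.056 V=91.895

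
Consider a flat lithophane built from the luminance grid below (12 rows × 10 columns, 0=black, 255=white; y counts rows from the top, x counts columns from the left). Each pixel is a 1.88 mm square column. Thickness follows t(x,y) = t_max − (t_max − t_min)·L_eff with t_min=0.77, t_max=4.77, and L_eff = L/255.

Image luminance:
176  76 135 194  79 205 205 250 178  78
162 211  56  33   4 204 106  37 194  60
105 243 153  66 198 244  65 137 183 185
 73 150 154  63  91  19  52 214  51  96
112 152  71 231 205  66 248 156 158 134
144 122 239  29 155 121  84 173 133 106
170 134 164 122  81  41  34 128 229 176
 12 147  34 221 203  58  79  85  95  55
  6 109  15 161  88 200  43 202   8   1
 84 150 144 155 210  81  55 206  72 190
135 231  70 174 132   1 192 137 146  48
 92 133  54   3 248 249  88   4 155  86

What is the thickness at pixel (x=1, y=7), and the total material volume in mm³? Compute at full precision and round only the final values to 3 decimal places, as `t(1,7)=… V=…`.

span = t_max - t_min = 4.77 - 0.77 = 4.000
L(1,7) = 147, L_eff = 147/255 = 0.576471
t(1,7) = 4.77 - 4.000·0.576471 = 2.464
Σt over all 12·10 pixels = 28854/85 ≈ 339.4588235
V = pitch²·Σt = 1.88²·28854/85 = 1199.783

t(1,7)=2.464 V=1199.783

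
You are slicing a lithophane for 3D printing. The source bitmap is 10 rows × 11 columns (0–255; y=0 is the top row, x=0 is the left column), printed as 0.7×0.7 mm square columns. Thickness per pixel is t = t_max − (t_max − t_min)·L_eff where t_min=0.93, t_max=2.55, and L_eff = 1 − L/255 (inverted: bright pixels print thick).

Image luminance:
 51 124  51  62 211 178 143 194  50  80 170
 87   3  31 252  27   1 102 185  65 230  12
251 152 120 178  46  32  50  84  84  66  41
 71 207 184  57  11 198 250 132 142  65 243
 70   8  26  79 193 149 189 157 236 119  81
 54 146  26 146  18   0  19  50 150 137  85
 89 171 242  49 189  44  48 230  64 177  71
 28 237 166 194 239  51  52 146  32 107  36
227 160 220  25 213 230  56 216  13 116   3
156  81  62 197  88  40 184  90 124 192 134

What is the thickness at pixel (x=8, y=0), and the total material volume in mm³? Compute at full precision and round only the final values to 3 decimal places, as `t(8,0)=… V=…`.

span = t_max - t_min = 2.55 - 0.93 = 1.620
L(8,0) = 50, L_eff = 1 - 50/255 = 0.803922 (inverted)
t(8,0) = 2.55 - 1.620·0.803922 = 1.248
Σt over all 10·11 pixels = 30999/170 ≈ 182.3470588
V = pitch²·Σt = 0.7²·30999/170 = 89.350

t(8,0)=1.248 V=89.350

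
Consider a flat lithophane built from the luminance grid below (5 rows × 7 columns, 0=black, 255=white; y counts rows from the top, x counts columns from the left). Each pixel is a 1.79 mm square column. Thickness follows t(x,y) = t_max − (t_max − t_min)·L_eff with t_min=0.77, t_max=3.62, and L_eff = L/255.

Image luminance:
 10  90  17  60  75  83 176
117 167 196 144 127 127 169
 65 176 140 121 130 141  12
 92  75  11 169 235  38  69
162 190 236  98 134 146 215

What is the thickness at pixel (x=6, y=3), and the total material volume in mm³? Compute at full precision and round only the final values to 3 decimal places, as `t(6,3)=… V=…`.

span = t_max - t_min = 3.62 - 0.77 = 2.850
L(6,3) = 69, L_eff = 69/255 = 0.270588
t(6,3) = 3.62 - 2.850·0.270588 = 2.849
Σt over all 5·7 pixels = 135343/1700 ≈ 79.6135294
V = pitch²·Σt = 1.79²·135343/1700 = 255.090

t(6,3)=2.849 V=255.090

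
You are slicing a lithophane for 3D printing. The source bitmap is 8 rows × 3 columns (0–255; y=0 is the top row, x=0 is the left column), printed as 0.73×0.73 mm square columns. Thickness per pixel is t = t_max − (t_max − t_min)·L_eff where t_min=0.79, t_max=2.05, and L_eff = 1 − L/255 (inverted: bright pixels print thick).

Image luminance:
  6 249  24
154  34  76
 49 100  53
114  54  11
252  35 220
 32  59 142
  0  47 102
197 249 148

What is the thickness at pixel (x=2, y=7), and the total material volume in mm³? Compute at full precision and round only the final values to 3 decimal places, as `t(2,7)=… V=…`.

span = t_max - t_min = 2.05 - 0.79 = 1.260
L(2,7) = 148, L_eff = 1 - 148/255 = 0.419608 (inverted)
t(2,7) = 2.05 - 1.260·0.419608 = 1.521
Σt over all 8·3 pixels = 131127/4250 ≈ 30.8534118
V = pitch²·Σt = 0.73²·131127/4250 = 16.442

t(2,7)=1.521 V=16.442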